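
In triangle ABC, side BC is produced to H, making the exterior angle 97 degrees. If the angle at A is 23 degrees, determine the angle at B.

By the exterior angle theorem: exterior angle = sum of remote interior angles.
97 = 23 + angle B
angle B = 97 - 23 = 74 degrees

74 degrees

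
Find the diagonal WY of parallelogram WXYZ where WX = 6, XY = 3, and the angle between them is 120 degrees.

Using the law of cosines:
d^2 = 6^2 + 3^2 - 2(6)(3)cos(120 degrees)
d^2 = 36 + 9 - 36*-1/2
d^2 = 63
d = 3*sqrt(7)

3*sqrt(7)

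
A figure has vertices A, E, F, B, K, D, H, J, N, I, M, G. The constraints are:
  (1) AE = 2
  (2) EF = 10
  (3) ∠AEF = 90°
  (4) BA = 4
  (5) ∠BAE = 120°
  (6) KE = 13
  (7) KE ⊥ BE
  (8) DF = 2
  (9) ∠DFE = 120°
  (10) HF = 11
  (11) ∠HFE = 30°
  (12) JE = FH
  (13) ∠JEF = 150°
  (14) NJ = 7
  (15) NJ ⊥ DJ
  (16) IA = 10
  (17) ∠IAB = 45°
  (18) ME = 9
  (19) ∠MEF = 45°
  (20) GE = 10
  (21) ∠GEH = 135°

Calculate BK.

Step 1: By the law of cosines on triangle BAE: BE² = 4² + 2² − 2·4·2·cos(120°) = 28, so BE = 2·√7.
Step 2: By the law of cosines on triangle BEK: BK² = (2·√7)² + 13² − 2·2·√7·13·cos(90°) = 197, so BK = √197.

Therefore, the length of BK = √197.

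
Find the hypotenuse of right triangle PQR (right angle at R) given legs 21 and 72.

In a right triangle, the square of the hypotenuse equals the sum of the squares of the two legs.
The legs are 21 and 72, so the hypotenuse = sqrt(441 + 5184) = sqrt(5625) = 75.

75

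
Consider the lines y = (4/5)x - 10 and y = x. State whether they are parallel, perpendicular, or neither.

Slope of line 1: m1 = 4/5
Slope of line 2: m2 = 1
For parallel lines we need equal slopes: 4/5 != 1.
For perpendicular lines we need m1*m2 = -1: (4/5)(1) = 4/5 != -1.
Since neither condition holds, the lines are neither parallel nor perpendicular.

Neither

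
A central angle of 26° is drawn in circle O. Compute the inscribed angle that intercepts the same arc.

Inscribed angle = 26° / 2 = 13° (inscribed angle theorem).

13°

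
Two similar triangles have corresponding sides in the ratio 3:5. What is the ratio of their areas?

The ratio of areas of similar triangles equals the square of the side ratio.
Side ratio = 3:5
Area ratio = (3/5)^2 = 9/25 = 9:25

9:25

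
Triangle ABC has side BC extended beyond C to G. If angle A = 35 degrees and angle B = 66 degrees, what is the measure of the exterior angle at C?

The interior angle at C is 180 - 35 - 66 = 79 degrees.
The exterior angle and interior angle at C are supplementary:
Exterior angle = 180 - 79 = 101 degrees.

101 degrees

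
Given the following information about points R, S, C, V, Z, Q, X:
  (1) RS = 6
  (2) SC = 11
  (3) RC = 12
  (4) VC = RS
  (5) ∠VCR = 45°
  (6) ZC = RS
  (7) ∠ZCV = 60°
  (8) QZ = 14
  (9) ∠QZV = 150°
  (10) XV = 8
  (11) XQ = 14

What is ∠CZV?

From the given relations: ZC = RS = 6; VC = RS = 6.
Step 1: By the law of cosines on triangle ZCV: ZV² = 6² + 6² − 2·6·6·cos(60°) = 36, so ZV = 6.
Step 2: By the inverse law of cosines on triangle CZV: cos(∠CZV) = (6² + 6² − 6²) / (2·6·6) = 36/72 = 0.5, so ∠CZV = 60°.

Therefore, the measure of angle ∠CZV = 60°.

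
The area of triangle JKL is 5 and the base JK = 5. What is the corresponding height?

Rearranging the area formula Area = (1/2) * base * height:
height = 2 * Area / base = 2 * 5 / 5 = 2.

2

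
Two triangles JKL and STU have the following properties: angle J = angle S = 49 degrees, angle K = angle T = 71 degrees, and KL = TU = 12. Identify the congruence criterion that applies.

The given information matches AAS: Two pairs of corresponding angles and a non-included side are equal (Angle-Angle-Side).

AAS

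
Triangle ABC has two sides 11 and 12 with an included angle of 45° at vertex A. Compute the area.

When two sides and the included angle are known, the area formula is (1/2)ab sin(C).
The height from one side to the opposite vertex is 12 sin(45°) = 6*sqrt(2).
Area = (1/2) * 11 * 6*sqrt(2) = 33*sqrt(2).

33*sqrt(2)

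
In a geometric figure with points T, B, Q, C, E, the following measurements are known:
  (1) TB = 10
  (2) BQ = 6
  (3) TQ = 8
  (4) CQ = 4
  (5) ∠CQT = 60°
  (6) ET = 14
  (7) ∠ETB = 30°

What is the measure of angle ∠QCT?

Step 1: By the law of cosines on triangle CQT: CT² = 4² + 8² − 2·4·8·cos(60°) = 48, so CT = 4·√3.
Step 2: By the inverse law of cosines on triangle QCT: cos(∠QCT) = (4² + (4·√3)² − 8²) / (2·4·4·√3) = 0/55.43 = 0, so ∠QCT = 90°.

Therefore, the measure of angle ∠QCT = 90°.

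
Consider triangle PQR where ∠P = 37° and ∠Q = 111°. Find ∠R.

angle R = 180 - 37 - 111 = 32 degrees.

32 degrees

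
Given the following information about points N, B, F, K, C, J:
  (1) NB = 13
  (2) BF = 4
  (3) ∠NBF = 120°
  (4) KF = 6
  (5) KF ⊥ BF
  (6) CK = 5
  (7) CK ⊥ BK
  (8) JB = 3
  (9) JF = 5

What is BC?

Step 1: By the law of cosines on triangle BFK: BK² = 4² + 6² − 2·4·6·cos(90°) = 52, so BK = 2·√13.
Step 2: By the law of cosines on triangle BKC: BC² = (2·√13)² + 5² − 2·2·√13·5·cos(90°) = 77, so BC = √77.

Therefore, the length of BC = √77.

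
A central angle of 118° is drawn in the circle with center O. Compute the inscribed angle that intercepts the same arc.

An inscribed angle intercepts an arc from a point on the circle, while the central angle intercepts the same arc from the center.
The inscribed angle is always half the central angle: 118° / 2 = 59°.

59°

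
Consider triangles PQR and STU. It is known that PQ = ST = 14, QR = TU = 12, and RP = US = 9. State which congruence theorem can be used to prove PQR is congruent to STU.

The given information provides:
PQ = ST = 14, QR = TU = 12, and RP = US = 9
This matches the SSS congruence theorem.
All three pairs of corresponding sides are equal (Side-Side-Side).

SSS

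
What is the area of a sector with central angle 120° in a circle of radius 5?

Sector area = πr² × θ/360
= π × 5² × 1/3
= π × 25 × 1/3
= 25*pi/3

25*pi/3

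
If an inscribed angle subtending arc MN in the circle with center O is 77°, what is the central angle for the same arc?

The inscribed angle theorem states that a central angle is always twice any inscribed angle that subtends the same arc.
Since the inscribed angle is 77°, the central angle = 2 × 77° = 154°.

154°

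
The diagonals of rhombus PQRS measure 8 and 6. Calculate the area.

The diagonals of a rhombus divide it into four right triangles.
Each triangle has legs 8/ 2 = 4 and 6/2 = 3, so each has area (1/2)*4*3 = 6.
Four such triangles give total area = (d1 * d2) / 2 = 24.

24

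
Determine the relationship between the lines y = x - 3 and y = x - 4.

Slope of line 1: m1 = 1
Slope of line 2: m2 = 1
m1 = m2, so the lines are parallel.

Parallel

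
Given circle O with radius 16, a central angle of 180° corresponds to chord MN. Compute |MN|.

Chord = 2(16) sin(90°) = 32

32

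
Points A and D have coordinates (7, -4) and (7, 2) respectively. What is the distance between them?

d = sqrt((0)^2 + (6)^2) = sqrt(36) = 6

6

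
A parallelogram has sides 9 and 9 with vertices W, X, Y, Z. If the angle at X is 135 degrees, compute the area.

Area = a * b * sin(theta)
Area = 9 * 9 * sin(135 degrees)
Area = 81 * sqrt(2)/2
Area = 81*sqrt(2)/2

81*sqrt(2)/2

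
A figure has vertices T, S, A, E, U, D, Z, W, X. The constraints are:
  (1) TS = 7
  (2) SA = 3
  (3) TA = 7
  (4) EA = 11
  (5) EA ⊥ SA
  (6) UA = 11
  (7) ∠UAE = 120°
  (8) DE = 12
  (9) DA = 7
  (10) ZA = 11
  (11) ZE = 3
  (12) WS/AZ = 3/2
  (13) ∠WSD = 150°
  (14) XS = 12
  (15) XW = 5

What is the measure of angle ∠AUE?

Step 1: By the law of cosines on triangle UAE: UE² = 11² + 11² − 2·11·11·cos(120°) = 363, so UE = 11·√3.
Step 2: By the inverse law of cosines on triangle AUE: cos(∠AUE) = (11² + (11·√3)² − 11²) / (2·11·11·√3) = 363/419.16 = 0.866, so ∠AUE = 30°.

Therefore, the measure of angle ∠AUE = 30°.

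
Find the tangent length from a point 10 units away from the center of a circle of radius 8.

The tangent, radius, and line from the external point to the center form a right triangle.
The right angle is where the tangent meets the radius.
By the Pythagorean theorem: tangent² + 8² = 10²
tangent² = 100 - 64 = 36
tangent = 6

6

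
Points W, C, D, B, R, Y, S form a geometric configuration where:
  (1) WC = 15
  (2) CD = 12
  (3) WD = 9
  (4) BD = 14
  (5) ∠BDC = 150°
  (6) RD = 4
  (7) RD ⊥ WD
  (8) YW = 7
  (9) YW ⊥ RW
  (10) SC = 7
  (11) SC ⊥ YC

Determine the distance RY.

Step 1: By the law of cosines on triangle RDW: RW² = 4² + 9² − 2·4·9·cos(90°) = 97, so RW = √97.
Step 2: By the law of cosines on triangle RWY: RY² = √97² + 7² − 2·√97·7·cos(90°) = 146, so RY = √146.

Therefore, the length of RY = √146.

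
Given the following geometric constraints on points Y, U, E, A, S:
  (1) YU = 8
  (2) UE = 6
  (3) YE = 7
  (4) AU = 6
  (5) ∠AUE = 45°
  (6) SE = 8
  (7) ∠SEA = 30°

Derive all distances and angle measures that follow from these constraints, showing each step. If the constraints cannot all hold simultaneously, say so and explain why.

The constraints are consistent.

Step 1: From EU = 6, UA = 6, and ∠EUA = 45°, by the law of cosines:
  EA² = EU² + UA² - 2·EU·UA·cos(45°) = 36 + 36 - 50.91 = 21.09
  EA ≈ 4.59

Step 2: From YE = 7, YU = 8, EU = 6, by the inverse law of cosines:
  cos(∠EYU) = (YE² + YU² - EU²) / (2·YE·YU)
  ∠EYU = 46.57°

Step 3: From UE = 6, UY = 8, EY = 7, by the inverse law of cosines:
  cos(∠EUY) = (UE² + UY² - EY²) / (2·UE·UY)
  ∠EUY = 57.91°

Step 4: From EU = 6, EY = 7, UY = 8, by the inverse law of cosines:
  cos(∠UEY) = (EU² + EY² - UY²) / (2·EU·EY)
  ∠UEY = 75.52°

Step 5: From AE = 4.59, ES = 8, and ∠AES = 30°, by the law of cosines:
  AS² = AE² + ES² - 2·AE·ES·cos(30°) = 21.09 + 64 - 63.63 = 21.46
  AS ≈ 4.63

Step 6: From EA = 4.59, EU = 6, AU = 6, by the inverse law of cosines:
  cos(∠AEU) = (EA² + EU² - AU²) / (2·EA·EU)
  ∠AEU = 67.5°

Step 7: From AE = 4.59, AU = 6, EU = 6, by the inverse law of cosines:
  cos(∠EAU) = (AE² + AU² - EU²) / (2·AE·AU)
  ∠EAU = 67.5°

Step 8: From AE = 4.59, AS = 4.63, ES = 8, by the inverse law of cosines:
  cos(∠EAS) = (AE² + AS² - ES²) / (2·AE·AS)
  ∠EAS = 120.28°

Step 9: From SA = 4.63, SE = 8, AE = 4.59, by the inverse law of cosines:
  cos(∠ASE) = (SA² + SE² - AE²) / (2·SA·SE)
  ∠ASE = 29.72°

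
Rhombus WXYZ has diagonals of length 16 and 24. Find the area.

Area of a rhombus = (d1 * d2) / 2
Area = (16 * 24) / 2
Area = 384 / 2
Area = 192

192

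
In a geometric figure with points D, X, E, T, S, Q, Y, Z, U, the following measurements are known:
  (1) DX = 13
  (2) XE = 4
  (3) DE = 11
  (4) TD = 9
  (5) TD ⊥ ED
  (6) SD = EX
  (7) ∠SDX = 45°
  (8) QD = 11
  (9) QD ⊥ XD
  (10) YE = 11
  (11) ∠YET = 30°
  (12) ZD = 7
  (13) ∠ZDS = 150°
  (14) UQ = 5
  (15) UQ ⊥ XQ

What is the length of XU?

Step 1: By the law of cosines on triangle XDQ: XQ² = 13² + 11² − 2·13·11·cos(90°) = 290, so XQ ≈ 17.03.
Step 2: By the law of cosines on triangle XQU: XU² = 17.03² + 5² − 2·17.03·5·cos(90°) = 315, so XU = 3·√35.

Therefore, the length of XU = 3·√35.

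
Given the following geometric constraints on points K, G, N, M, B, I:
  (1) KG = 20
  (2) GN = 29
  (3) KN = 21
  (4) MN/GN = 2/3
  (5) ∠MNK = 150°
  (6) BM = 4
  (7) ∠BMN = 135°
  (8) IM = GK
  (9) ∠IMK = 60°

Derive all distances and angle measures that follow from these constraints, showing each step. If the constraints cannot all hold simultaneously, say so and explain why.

The constraints are consistent.

From the given relations:
  MN = 2/3·GN = 2/3·29 ≈ 19.33
  IM = GK = 20

Step 1: From KN = 21, NM = 19.33, and ∠KNM = 150°, by the law of cosines:
  KM² = KN² + NM² - 2·KN·NM·cos(150°) = 441 + 373.8 + 703.2 = 1518
  KM ≈ 38.96

Step 2: From NM = 19.33, MB = 4, and ∠NMB = 135°, by the law of cosines:
  NB² = NM² + MB² - 2·NM·MB·cos(135°) = 373.8 + 16 + 109.4 = 499.1
  NB ≈ 22.34

Step 3: From KG = 20, KN = 21, GN = 29, by the inverse law of cosines:
  cos(∠GKN) = (KG² + KN² - GN²) / (2·KG·KN)
  ∠GKN = 90°

Step 4: From GK = 20, GN = 29, KN = 21, by the inverse law of cosines:
  cos(∠KGN) = (GK² + GN² - KN²) / (2·GK·GN)
  ∠KGN = 46.4°

Step 5: From NG = 29, NK = 21, GK = 20, by the inverse law of cosines:
  cos(∠GNK) = (NG² + NK² - GK²) / (2·NG·NK)
  ∠GNK = 43.6°

Step 6: From KM = 38.96, MI = 20, and ∠KMI = 60°, by the law of cosines:
  KI² = KM² + MI² - 2·KM·MI·cos(60°) = 1518 + 400 - 779.2 = 1139
  KI ≈ 33.75

Step 7: From KM = 38.96, KN = 21, MN = 19.33, by the inverse law of cosines:
  cos(∠MKN) = (KM² + KN² - MN²) / (2·KM·KN)
  ∠MKN = 14.37°

Step 8: From NB = 22.34, NM = 19.33, BM = 4, by the inverse law of cosines:
  cos(∠BNM) = (NB² + NM² - BM²) / (2·NB·NM)
  ∠BNM = 7.27°

Step 9: From MK = 38.96, MN = 19.33, KN = 21, by the inverse law of cosines:
  cos(∠KMN) = (MK² + MN² - KN²) / (2·MK·MN)
  ∠KMN = 15.63°

Step 10: From BM = 4, BN = 22.34, MN = 19.33, by the inverse law of cosines:
  cos(∠MBN) = (BM² + BN² - MN²) / (2·BM·BN)
  ∠MBN = 37.73°

Step 11: From KI = 33.75, KM = 38.96, IM = 20, by the inverse law of cosines:
  cos(∠IKM) = (KI² + KM² - IM²) / (2·KI·KM)
  ∠IKM = 30.88°

Step 12: From IK = 33.75, IM = 20, KM = 38.96, by the inverse law of cosines:
  cos(∠KIM) = (IK² + IM² - KM²) / (2·IK·IM)
  ∠KIM = 89.12°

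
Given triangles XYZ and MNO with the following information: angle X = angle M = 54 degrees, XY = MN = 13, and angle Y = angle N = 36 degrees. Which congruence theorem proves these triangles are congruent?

The given information provides:
angle X = angle M = 54 degrees, XY = MN = 13, and angle Y = angle N = 36 degrees
This matches the ASA congruence theorem.
Two pairs of corresponding angles and the included side are equal (Angle-Side-Angle).

ASA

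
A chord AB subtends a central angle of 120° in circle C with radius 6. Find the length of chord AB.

Drop a perpendicular from the center to the chord, bisecting both the chord and the central angle.
Each half-chord = r sin(θ/2) = 6 sin(60°).
The full chord = 2 × 6 × sin(60°) = 6*sqrt(3).

6*sqrt(3)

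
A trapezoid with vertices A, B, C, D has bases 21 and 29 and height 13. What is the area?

A trapezoid's area equals the midsegment times the height.
The midsegment is (21 + 29) / 2 = 25.
Area = 25 * 13 = 325.

325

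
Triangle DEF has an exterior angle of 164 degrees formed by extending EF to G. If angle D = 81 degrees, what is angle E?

angle E = 164 - 81 = 83 degrees (exterior angle theorem).

83 degrees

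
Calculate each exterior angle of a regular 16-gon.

Each exterior angle of a regular n-gon is 360 / n.
For n = 16: 360 / 16 = 45/2 degrees.

45/2 degrees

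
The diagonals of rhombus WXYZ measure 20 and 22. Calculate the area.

Area = (20 * 22) / 2 = 440 / 2 = 220

220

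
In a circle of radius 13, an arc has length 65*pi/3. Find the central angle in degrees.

Arc length L = 2πr × θ/360, so θ = 360L / (2πr).
θ = 360 × 65*pi/3 / (2π × 13)
θ = 300°
θ = 300°

300°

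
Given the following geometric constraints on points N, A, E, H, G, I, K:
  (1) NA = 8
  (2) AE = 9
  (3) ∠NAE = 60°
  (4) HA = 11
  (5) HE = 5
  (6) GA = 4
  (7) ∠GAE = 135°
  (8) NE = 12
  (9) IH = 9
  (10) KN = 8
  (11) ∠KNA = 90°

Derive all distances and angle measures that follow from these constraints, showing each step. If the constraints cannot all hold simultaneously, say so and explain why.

These constraints are not satisfiable: (1), (2) and (3) already determine NE: by the law of cosines NE² = 8² + 9² − 2·8·9·cos(60°) = 73, so NE = √73, which contradicts (8) NE = 12. No planar figure meets all of them, so nothing further can be derived.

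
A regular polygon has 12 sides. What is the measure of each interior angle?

Each interior angle of a regular n-gon is (n - 2) * 180 / n.
For n = 12: (12 - 2) * 180 / 12 = 1800/12 = 150 degrees.

150 degrees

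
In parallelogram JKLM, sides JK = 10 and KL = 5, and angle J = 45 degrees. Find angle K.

Opposite sides of a parallelogram are parallel, so consecutive angles form co-interior angles on a transversal.
Co-interior angles sum to 180°, giving angle K = 180 - 45 = 135 degrees.

135 degrees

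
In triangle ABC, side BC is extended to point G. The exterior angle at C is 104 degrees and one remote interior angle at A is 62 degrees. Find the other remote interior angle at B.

angle B = 104 - 62 = 42 degrees (exterior angle theorem).

42 degrees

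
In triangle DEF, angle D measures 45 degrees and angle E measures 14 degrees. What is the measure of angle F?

The interior angles sum to 180°: angle F = 180 - 45 - 14 = 121°.
The triangle is obtuse (angles 45°, 14°, 121°).

121 degrees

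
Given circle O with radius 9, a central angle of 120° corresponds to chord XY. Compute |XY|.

Chord length = 2r sin(θ/2)
= 2 × 9 × sin(120°/2)
= 2 × 9 × sin(60°)
= 9*sqrt(3)

9*sqrt(3)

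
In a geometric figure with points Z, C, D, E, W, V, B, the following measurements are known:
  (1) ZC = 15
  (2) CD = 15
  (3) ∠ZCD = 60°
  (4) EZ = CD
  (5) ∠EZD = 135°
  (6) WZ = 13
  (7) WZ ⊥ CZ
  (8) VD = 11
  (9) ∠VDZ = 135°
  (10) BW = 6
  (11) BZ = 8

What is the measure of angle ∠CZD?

Step 1: By the law of cosines on triangle ZCD: ZD² = 15² + 15² − 2·15·15·cos(60°) = 225, so ZD = 15.
Step 2: By the inverse law of cosines on triangle CZD: cos(∠CZD) = (15² + 15² − 15²) / (2·15·15) = 225/450 = 0.5, so ∠CZD = 60°.

Therefore, the measure of angle ∠CZD = 60°.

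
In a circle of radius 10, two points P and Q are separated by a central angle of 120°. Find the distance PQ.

Chord = 2(10) sin(60°) = 10*sqrt(3)

10*sqrt(3)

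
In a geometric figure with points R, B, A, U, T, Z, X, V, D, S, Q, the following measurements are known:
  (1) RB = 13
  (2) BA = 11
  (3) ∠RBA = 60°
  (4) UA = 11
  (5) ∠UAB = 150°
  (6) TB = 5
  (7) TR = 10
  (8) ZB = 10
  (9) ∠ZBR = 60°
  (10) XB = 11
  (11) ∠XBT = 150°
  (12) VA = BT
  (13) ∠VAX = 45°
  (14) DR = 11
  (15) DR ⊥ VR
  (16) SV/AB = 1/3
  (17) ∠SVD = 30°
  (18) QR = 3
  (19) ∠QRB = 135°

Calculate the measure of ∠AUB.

Step 1: By the law of cosines on triangle UAB: UB² = 11² + 11² − 2·11·11·cos(150°) = 451.58, so UB ≈ 21.25.
Step 2: By the inverse law of cosines on triangle AUB: cos(∠AUB) = (11² + 21.25² − 11²) / (2·11·21.25) = 451.58/467.51 = 0.9659, so ∠AUB = 15°.

Therefore, the measure of angle ∠AUB = 15°.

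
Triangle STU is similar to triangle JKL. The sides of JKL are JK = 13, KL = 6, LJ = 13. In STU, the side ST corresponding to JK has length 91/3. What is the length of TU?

Since the triangles are similar, the ratio of corresponding sides is constant.
Scale factor k = ST / JK = 91/3 / 13 = 7/3
TU = k * KL = 7/3 * 6 = 14

14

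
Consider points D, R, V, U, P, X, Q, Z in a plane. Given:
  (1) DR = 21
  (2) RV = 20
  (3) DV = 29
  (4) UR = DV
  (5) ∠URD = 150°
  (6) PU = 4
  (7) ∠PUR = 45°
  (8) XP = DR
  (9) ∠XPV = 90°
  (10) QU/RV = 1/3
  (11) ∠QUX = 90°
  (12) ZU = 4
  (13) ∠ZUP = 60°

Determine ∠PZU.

Step 1: By the law of cosines on triangle ZUP: ZP² = 4² + 4² − 2·4·4·cos(60°) = 16, so ZP = 4.
Step 2: By the inverse law of cosines on triangle PZU: cos(∠PZU) = (4² + 4² − 4²) / (2·4·4) = 16/32 = 0.5, so ∠PZU = 60°.

Therefore, the measure of angle ∠PZU = 60°.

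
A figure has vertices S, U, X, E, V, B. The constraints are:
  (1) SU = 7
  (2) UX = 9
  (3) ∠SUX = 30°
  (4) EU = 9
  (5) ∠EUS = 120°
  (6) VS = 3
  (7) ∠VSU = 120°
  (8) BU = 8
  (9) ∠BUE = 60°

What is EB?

Step 1: By the law of cosines on triangle EUB: EB² = 9² + 8² − 2·9·8·cos(60°) = 73, so EB = √73.

Therefore, the length of EB = √73.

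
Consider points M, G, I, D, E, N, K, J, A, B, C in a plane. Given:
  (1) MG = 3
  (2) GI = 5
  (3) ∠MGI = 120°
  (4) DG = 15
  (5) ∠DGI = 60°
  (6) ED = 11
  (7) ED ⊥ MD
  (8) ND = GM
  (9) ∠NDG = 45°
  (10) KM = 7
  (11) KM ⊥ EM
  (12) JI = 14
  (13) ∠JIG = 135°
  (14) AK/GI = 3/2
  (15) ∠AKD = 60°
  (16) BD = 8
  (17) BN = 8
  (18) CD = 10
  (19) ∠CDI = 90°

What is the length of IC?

Step 1: By the law of cosines on triangle DGI: DI² = 15² + 5² − 2·15·5·cos(60°) = 175, so DI = 5·√7.
Step 2: By the law of cosines on triangle IDC: IC² = (5·√7)² + 10² − 2·5·√7·10·cos(90°) = 275, so IC = 5·√11.

Therefore, the length of IC = 5·√11.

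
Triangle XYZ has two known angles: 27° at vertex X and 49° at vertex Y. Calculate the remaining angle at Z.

angle Z = 180 - 27 - 49 = 104 degrees.

104 degrees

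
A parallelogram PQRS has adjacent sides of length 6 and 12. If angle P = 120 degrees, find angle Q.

Opposite sides of a parallelogram are parallel, so consecutive angles form co-interior angles on a transversal.
Co-interior angles sum to 180°, giving angle Q = 180 - 120 = 60 degrees.

60 degrees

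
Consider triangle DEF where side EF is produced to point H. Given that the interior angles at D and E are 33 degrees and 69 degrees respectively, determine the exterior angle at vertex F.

The interior angle at F is 180 - 33 - 69 = 78 degrees.
The exterior angle and interior angle at F are supplementary:
Exterior angle = 180 - 78 = 102 degrees.

102 degrees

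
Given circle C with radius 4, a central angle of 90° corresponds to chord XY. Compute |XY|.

Chord = 2(4) sin(45°) = 4*sqrt(2)

4*sqrt(2)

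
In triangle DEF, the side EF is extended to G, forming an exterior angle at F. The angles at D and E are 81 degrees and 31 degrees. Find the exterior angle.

By the exterior angle theorem, an exterior angle of a triangle equals the sum of the two remote interior angles.
Exterior angle = angle D + angle E
Exterior angle = 81 + 31 = 112 degrees

112 degrees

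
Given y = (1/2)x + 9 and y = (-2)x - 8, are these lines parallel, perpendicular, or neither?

Slope of line 1: m1 = 1/2
Slope of line 2: m2 = -2
m1 * m2 = -1, so perpendicular.

Perpendicular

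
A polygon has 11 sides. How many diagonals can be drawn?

Each of the 11 vertices connects to 8 non-adjacent vertices via diagonals.
Total connections = 11 × 8 = 88, but each diagonal is counted twice.
Number of diagonals = 88 / 2 = 44.

44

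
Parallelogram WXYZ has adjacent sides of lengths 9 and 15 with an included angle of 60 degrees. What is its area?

Area = 9 * 15 * sin(60°) = 135 * sqrt(3)/2 = 135*sqrt(3)/2

135*sqrt(3)/2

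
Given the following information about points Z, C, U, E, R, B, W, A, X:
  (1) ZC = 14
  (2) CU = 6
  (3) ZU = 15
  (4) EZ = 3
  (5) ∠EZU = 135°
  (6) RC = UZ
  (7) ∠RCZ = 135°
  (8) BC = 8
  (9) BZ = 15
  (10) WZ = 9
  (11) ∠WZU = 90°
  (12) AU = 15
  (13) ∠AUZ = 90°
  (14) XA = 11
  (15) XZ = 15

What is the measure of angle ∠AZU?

Step 1: By the law of cosines on triangle ZUA: ZA² = 15² + 15² − 2·15·15·cos(90°) = 450, so ZA = 15·√2.
Step 2: By the inverse law of cosines on triangle AZU: cos(∠AZU) = ((15·√2)² + 15² − 15²) / (2·15·√2·15) = 450/636.4 = 0.7071, so ∠AZU = 45°.

Therefore, the measure of angle ∠AZU = 45°.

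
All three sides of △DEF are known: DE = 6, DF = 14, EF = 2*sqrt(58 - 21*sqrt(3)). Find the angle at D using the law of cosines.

cos(D) = (6² + 14² - (2*sqrt(58 - 21*sqrt(3)))²) / (2 × 6 × 14) = sqrt(3)/2, so D = arccos(sqrt(3)/2) = 30°.

30°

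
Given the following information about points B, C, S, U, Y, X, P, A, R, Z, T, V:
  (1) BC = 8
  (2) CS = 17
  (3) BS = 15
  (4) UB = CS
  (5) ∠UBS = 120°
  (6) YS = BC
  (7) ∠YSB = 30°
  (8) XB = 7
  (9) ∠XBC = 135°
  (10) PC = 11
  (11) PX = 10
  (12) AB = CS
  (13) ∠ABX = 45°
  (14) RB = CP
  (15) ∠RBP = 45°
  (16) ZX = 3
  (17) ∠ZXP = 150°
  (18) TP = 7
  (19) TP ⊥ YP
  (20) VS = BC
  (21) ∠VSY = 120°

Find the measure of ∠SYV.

From the given relations: YS = BC = 8; VS = BC = 8.
Step 1: By the law of cosines on triangle YSV: YV² = 8² + 8² − 2·8·8·cos(120°) = 192, so YV = 8·√3.
Step 2: By the inverse law of cosines on triangle SYV: cos(∠SYV) = (8² + (8·√3)² − 8²) / (2·8·8·√3) = 192/221.7 = 0.866, so ∠SYV = 30°.

Therefore, the measure of angle ∠SYV = 30°.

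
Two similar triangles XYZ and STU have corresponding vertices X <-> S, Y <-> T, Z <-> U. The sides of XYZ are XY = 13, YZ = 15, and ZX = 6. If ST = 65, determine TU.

Since the triangles are similar, the ratio of corresponding sides is constant.
Scale factor k = ST / XY = 65 / 13 = 5
TU = k * YZ = 5 * 15 = 75

75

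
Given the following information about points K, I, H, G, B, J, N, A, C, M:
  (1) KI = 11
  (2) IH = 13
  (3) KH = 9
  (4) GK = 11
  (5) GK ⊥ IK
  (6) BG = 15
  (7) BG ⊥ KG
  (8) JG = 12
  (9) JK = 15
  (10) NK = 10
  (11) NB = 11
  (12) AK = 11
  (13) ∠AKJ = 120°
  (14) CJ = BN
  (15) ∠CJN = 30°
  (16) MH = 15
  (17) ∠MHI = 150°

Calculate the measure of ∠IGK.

Step 1: By the law of cosines on triangle GKI: GI² = 11² + 11² − 2·11·11·cos(90°) = 242, so GI = 11·√2.
Step 2: By the inverse law of cosines on triangle IGK: cos(∠IGK) = ((11·√2)² + 11² − 11²) / (2·11·√2·11) = 242/342.24 = 0.7071, so ∠IGK = 45°.

Therefore, the measure of angle ∠IGK = 45°.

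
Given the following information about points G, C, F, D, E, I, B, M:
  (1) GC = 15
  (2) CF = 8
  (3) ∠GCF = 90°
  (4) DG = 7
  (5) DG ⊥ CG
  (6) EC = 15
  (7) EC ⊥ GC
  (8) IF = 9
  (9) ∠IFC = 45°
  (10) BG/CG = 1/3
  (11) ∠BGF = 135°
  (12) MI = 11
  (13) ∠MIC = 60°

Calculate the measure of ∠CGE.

Step 1: By the law of cosines on triangle GCE: GE² = 15² + 15² − 2·15·15·cos(90°) = 450, so GE = 15·√2.
Step 2: By the inverse law of cosines on triangle CGE: cos(∠CGE) = (15² + (15·√2)² − 15²) / (2·15·15·√2) = 450/636.4 = 0.7071, so ∠CGE = 45°.

Therefore, the measure of angle ∠CGE = 45°.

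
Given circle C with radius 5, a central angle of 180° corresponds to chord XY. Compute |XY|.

Chord = 2(5) sin(90°) = 10

10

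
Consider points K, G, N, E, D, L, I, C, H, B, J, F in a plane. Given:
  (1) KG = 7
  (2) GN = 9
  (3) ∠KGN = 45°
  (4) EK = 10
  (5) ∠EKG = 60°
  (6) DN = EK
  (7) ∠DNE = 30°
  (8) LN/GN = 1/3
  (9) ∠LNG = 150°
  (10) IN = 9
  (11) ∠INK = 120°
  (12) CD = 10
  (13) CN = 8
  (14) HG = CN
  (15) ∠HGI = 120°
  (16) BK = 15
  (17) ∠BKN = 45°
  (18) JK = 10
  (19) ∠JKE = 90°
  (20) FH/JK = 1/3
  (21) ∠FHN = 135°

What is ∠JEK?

Step 1: By the law of cosines on triangle EKJ: EJ² = 10² + 10² − 2·10·10·cos(90°) = 200, so EJ = 10·√2.
Step 2: By the inverse law of cosines on triangle JEK: cos(∠JEK) = ((10·√2)² + 10² − 10²) / (2·10·√2·10) = 200/282.84 = 0.7071, so ∠JEK = 45°.

Therefore, the measure of angle ∠JEK = 45°.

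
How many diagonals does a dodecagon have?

The number of diagonals in an n-gon is n(n - 3)/2.
For n = 12: 12(12 - 3)/2 = 12 × 9 / 2 = 54.

54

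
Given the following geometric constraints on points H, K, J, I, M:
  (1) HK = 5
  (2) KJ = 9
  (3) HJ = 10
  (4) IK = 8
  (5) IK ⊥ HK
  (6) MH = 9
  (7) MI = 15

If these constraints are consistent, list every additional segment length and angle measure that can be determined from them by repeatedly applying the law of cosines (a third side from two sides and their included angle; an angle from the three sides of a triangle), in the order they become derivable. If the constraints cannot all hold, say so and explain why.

The constraints are consistent. Derivable facts, in order:
After 1 step:
- HI = √89
- ∠HJK = 29.93°
- ∠HKJ = 86.18°
- ∠JHK = 63.9°
After 2 steps:
- ∠HIK = 32.01°
- ∠HIM = 34.59°
- ∠HMI = 36.51°
- ∠IHK = 57.99°
- ∠IHM = 108.9°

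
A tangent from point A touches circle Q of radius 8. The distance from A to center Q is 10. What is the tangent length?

tangent = √(d² - r²) = √(10² - 8²) = √(100 - 64) = √36 = 6

6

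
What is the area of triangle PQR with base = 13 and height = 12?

Area = (1/2) * base * height
Area = (1/2) * 13 * 12
Area = 78

78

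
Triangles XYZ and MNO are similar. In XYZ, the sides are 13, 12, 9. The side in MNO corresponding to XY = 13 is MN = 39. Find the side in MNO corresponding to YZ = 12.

Similar triangles have proportional sides. Setting up the proportion:
MN / XY = NO / YZ
39 / 13 = NO / 12
NO = 12 * 39 / 13 = 36.

36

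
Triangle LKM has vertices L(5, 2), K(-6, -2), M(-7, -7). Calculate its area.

The Shoelace formula computes the area from vertex coordinates by summing cross products.
For vertices (5,2), (-6,-2), (-7,-7):
Signed sum = 5*-2 - -6*2 + -6*-7 - -7*-2 + -7*2 - 5*-7
= 2 + 28 + 21 = 51
Area = (1/2)|51| = 51/2.

51/2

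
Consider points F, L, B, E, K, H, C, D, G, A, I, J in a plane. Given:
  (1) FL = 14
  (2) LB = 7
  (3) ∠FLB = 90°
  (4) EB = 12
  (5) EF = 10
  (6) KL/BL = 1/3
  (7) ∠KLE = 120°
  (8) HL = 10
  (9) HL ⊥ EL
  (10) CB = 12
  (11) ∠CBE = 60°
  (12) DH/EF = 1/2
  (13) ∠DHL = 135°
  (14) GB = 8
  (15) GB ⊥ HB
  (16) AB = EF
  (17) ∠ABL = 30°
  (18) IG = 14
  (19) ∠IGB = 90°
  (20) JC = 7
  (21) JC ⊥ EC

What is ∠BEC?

Step 1: By the law of cosines on triangle EBC: EC² = 12² + 12² − 2·12·12·cos(60°) = 144, so EC = 12.
Step 2: By the inverse law of cosines on triangle BEC: cos(∠BEC) = (12² + 12² − 12²) / (2·12·12) = 144/288 = 0.5, so ∠BEC = 60°.

Therefore, the measure of angle ∠BEC = 60°.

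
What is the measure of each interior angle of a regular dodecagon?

Each interior angle of a regular n-gon is (n - 2) * 180 / n.
For n = 12: (12 - 2) * 180 / 12 = 1800/12 = 150 degrees.

150 degrees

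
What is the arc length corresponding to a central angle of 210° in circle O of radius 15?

Arc length = 2πr × θ/360
= 2π × 15 × 7/12
= 35*pi/2

35*pi/2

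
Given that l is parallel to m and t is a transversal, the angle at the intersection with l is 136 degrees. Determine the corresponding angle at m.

Corresponding angles formed by parallel lines and a transversal are equal.
The given angle is 136 degrees.
The corresponding angle = 136 degrees.

136 degrees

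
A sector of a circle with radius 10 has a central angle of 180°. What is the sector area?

Sector area = π(10²)(1/2) = 50*pi

50*pi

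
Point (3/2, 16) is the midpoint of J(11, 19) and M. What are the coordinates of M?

Using the midpoint formula: M = ((x1 + x2)/2, (y1 + y2)/2)
We know M = (3/2, 16) and J = (11, 19)
For x: 3/2 = (11 + x2)/2, so x2 = 2*3/2 - 11 = -8
For y: 16 = (19 + y2)/2, so y2 = 2*16 - 19 = 13
M = (-8, 13)

(-8, 13)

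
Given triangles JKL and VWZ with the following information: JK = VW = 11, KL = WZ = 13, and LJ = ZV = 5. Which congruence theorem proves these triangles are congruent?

The given information provides:
JK = VW = 11, KL = WZ = 13, and LJ = ZV = 5
This matches the SSS congruence theorem.
All three pairs of corresponding sides are equal (Side-Side-Side).

SSS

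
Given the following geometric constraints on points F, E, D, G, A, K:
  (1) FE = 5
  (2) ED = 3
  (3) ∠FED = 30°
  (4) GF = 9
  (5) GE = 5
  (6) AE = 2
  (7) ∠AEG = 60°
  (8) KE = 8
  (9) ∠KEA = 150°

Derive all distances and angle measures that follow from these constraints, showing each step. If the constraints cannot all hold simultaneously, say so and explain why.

The constraints are consistent.

Step 1: From FE = 5, ED = 3, and ∠FED = 30°, by the law of cosines:
  FD² = FE² + ED² - 2·FE·ED·cos(30°) = 25 + 9 - 25.98 = 8.019
  FD ≈ 2.83

Step 2: From GE = 5, EA = 2, and ∠GEA = 60°, by the law of cosines:
  GA² = GE² + EA² - 2·GE·EA·cos(60°) = 25 + 4 - 10 = 19
  GA = √19

Step 3: From AE = 2, EK = 8, and ∠AEK = 150°, by the law of cosines:
  AK² = AE² + EK² - 2·AE·EK·cos(150°) = 4 + 64 + 27.71 = 95.71
  AK ≈ 9.78

Step 4: From FE = 5, FG = 9, EG = 5, by the inverse law of cosines:
  cos(∠EFG) = (FE² + FG² - EG²) / (2·FE·FG)
  ∠EFG = 25.84°

Step 5: From EF = 5, EG = 5, FG = 9, by the inverse law of cosines:
  cos(∠FEG) = (EF² + EG² - FG²) / (2·EF·EG)
  ∠FEG = 128.32°

Step 6: From GE = 5, GF = 9, EF = 5, by the inverse law of cosines:
  cos(∠EGF) = (GE² + GF² - EF²) / (2·GE·GF)
  ∠EGF = 25.84°

Step 7: From FD = 2.83, FE = 5, DE = 3, by the inverse law of cosines:
  cos(∠DFE) = (FD² + FE² - DE²) / (2·FD·FE)
  ∠DFE = 31.98°

Step 8: From DE = 3, DF = 2.83, EF = 5, by the inverse law of cosines:
  cos(∠EDF) = (DE² + DF² - EF²) / (2·DE·DF)
  ∠EDF = 118.02°

Step 9: From GA = √19, GE = 5, AE = 2, by the inverse law of cosines:
  cos(∠AGE) = (GA² + GE² - AE²) / (2·GA·GE)
  ∠AGE = 23.41°

Step 10: From AE = 2, AG = √19, EG = 5, by the inverse law of cosines:
  cos(∠EAG) = (AE² + AG² - EG²) / (2·AE·AG)
  ∠EAG = 96.59°

Step 11: From AE = 2, AK = 9.78, EK = 8, by the inverse law of cosines:
  cos(∠EAK) = (AE² + AK² - EK²) / (2·AE·AK)
  ∠EAK = 24.13°

Step 12: From KA = 9.78, KE = 8, AE = 2, by the inverse law of cosines:
  cos(∠AKE) = (KA² + KE² - AE²) / (2·KA·KE)
  ∠AKE = 5.87°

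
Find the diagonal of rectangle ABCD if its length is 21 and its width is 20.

Using the Pythagorean theorem:
d² = 21² + 20² = 441 + 400 = 841
d = sqrt(841) = 29

29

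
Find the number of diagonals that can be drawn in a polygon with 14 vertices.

Each of the 14 vertices connects to 11 non-adjacent vertices via diagonals.
Total connections = 14 × 11 = 154, but each diagonal is counted twice.
Number of diagonals = 154 / 2 = 77.

77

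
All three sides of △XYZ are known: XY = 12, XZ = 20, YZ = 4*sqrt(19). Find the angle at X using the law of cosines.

By the inverse law of cosines: cos(X) = (XY² + XZ² - YZ²) / (2 × XY × XZ)
cos(X) = (12² + 20² - (4*sqrt(19))²) / (2 × 12 × 20)
cos(X) = (144 + 400 - (304)) / 480
cos(X) = 1/2
X = arccos(1/2) = 60°

60°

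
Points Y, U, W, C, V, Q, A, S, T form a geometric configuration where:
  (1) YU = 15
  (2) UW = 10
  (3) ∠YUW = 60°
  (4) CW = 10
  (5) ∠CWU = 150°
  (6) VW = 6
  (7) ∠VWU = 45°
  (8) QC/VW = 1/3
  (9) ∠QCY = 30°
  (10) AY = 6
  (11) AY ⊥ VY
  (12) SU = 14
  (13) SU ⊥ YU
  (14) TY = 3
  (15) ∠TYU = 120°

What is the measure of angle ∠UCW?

Step 1: By the law of cosines on triangle CWU: CU² = 10² + 10² − 2·10·10·cos(150°) = 373.21, so CU ≈ 19.32.
Step 2: By the inverse law of cosines on triangle UCW: cos(∠UCW) = (19.32² + 10² − 10²) / (2·19.32·10) = 373.21/386.37 = 0.9659, so ∠UCW = 15°.

Therefore, the measure of angle ∠UCW = 15°.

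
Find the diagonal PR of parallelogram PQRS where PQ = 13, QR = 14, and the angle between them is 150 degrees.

The diagonal of a parallelogram can be found by treating two adjacent sides and the diagonal as a triangle.
Applying the law of cosines with sides 13, 14 and included angle 150°:
d^2 = 169 + 196 - 364*cos(150°) = 182*sqrt(3) + 365
d = sqrt(182*sqrt(3) + 365)

sqrt(182*sqrt(3) + 365)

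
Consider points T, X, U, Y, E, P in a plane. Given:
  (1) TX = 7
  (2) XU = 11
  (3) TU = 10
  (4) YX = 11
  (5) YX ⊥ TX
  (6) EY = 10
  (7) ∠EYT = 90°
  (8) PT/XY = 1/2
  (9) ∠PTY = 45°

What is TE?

Step 1: By the law of cosines on triangle TXY: TY² = 7² + 11² − 2·7·11·cos(90°) = 170, so TY = √170.
Step 2: By the law of cosines on triangle TYE: TE² = √170² + 10² − 2·√170·10·cos(90°) = 270, so TE = 3·√30.

Therefore, the length of TE = 3·√30.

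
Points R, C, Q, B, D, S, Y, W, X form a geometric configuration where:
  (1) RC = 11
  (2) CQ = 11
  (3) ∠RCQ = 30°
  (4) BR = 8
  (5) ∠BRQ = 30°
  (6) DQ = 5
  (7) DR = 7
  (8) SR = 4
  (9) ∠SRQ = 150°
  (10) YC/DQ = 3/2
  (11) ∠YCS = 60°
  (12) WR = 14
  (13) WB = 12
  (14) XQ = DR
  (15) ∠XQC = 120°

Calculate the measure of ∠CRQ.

Step 1: By the law of cosines on triangle RCQ: RQ² = 11² + 11² − 2·11·11·cos(30°) = 32.42, so RQ ≈ 5.69.
Step 2: By the inverse law of cosines on triangle CRQ: cos(∠CRQ) = (11² + 5.69² − 11²) / (2·11·5.69) = 32.42/125.27 = 0.2588, so ∠CRQ = 75°.

Therefore, the measure of angle ∠CRQ = 75°.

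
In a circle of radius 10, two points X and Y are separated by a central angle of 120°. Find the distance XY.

Chord = 2(10) sin(60°) = 10*sqrt(3)

10*sqrt(3)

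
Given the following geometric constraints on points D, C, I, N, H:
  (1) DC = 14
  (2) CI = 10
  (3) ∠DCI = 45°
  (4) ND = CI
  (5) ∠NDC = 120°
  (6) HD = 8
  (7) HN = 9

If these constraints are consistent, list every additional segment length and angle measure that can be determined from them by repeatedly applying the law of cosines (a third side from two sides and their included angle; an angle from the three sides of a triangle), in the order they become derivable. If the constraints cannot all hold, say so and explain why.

The constraints are consistent. Derivable facts, in order:
After 1 step:
- CN = 2·√109
- DI ≈ 9.9
- ∠DHN = 71.79°
- ∠DNH = 49.46°
- ∠HDN = 58.75°
After 2 steps:
- ∠CDI = 45.58°
- ∠CID = 89.42°
- ∠CND = 35.5°
- ∠DCN = 24.5°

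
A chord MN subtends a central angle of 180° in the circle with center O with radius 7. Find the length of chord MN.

Chord = 2(7) sin(90°) = 14

14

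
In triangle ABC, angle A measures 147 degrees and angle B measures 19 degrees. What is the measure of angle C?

By the triangle angle sum property, the three interior angles of any triangle add up to 180°.
We know angle A = 147° and angle B = 19°, so their sum is 166°.
Therefore angle C = 180° - 166° = 14°.

14 degrees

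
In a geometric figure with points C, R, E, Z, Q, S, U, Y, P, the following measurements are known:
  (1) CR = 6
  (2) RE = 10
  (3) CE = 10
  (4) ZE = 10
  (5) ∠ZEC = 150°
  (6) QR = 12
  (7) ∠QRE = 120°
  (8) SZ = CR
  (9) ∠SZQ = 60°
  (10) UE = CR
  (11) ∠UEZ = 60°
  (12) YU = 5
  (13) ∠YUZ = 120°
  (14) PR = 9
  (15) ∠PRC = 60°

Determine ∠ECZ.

Step 1: By the law of cosines on triangle CEZ: CZ² = 10² + 10² − 2·10·10·cos(150°) = 373.21, so CZ ≈ 19.32.
Step 2: By the inverse law of cosines on triangle ECZ: cos(∠ECZ) = (10² + 19.32² − 10²) / (2·10·19.32) = 373.21/386.37 = 0.9659, so ∠ECZ = 15°.

Therefore, the measure of angle ∠ECZ = 15°.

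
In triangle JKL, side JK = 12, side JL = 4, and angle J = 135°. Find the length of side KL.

When two sides and the included angle are known, the law of cosines gives the third side.
c^2 = a^2 + b^2 - 2ab cos(C) generalizes the Pythagorean theorem to non-right triangles.
Here: KL^2 = 144 + 16 - 96*(-sqrt(2)/2) = 48*sqrt(2) + 160
KL = 4*sqrt(3*sqrt(2) + 10)

4*sqrt(3*sqrt(2) + 10)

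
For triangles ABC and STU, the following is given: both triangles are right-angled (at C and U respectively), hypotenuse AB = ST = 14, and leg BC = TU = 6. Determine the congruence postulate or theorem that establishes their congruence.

The given information matches HL: The hypotenuse and one leg of two right triangles are equal (Hypotenuse-Leg).

HL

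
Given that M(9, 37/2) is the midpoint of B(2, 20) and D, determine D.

Using the midpoint formula: M = ((x1 + x2)/2, (y1 + y2)/2)
We know M = (9, 37/2) and B = (2, 20)
For x: 9 = (2 + x2)/2, so x2 = 2*9 - 2 = 16
For y: 37/2 = (20 + y2)/2, so y2 = 2*37/2 - 20 = 17
D = (16, 17)

(16, 17)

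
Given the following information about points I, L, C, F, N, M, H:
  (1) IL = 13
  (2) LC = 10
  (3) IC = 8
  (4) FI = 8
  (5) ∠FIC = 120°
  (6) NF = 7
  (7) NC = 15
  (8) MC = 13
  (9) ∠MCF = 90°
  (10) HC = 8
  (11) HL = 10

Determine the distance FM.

Step 1: By the law of cosines on triangle FIC: FC² = 8² + 8² − 2·8·8·cos(120°) = 192, so FC = 8·√3.
Step 2: By the law of cosines on triangle FCM: FM² = (8·√3)² + 13² − 2·8·√3·13·cos(90°) = 361, so FM = 19.

Therefore, the length of FM = 19.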